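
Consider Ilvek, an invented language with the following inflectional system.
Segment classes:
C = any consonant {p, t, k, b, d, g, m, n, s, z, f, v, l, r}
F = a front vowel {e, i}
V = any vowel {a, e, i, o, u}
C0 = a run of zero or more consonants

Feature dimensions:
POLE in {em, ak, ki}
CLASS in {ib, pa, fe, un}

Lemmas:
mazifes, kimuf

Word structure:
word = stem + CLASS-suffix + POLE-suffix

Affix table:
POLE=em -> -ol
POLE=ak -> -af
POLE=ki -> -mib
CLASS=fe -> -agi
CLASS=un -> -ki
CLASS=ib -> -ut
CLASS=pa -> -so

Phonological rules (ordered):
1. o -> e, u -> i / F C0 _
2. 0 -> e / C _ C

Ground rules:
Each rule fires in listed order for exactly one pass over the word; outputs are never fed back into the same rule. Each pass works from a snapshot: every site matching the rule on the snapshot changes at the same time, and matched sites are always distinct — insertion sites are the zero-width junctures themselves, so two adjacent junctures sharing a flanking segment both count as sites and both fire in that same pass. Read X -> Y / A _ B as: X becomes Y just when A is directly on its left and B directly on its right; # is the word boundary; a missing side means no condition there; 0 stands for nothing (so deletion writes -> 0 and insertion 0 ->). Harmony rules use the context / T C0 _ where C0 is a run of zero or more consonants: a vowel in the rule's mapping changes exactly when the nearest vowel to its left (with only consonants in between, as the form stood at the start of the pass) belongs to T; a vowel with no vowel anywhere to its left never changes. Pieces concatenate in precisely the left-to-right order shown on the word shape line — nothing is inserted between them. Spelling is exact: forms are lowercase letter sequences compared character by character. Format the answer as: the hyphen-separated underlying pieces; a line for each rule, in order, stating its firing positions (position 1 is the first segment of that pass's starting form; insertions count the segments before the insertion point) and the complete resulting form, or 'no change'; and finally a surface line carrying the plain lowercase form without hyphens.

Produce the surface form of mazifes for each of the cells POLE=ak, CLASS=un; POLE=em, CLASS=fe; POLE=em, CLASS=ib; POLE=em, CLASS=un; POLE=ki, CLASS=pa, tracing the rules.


cell POLE=ak, CLASS=un:
underlying: mazifes-ki-af
1. o -> e, u -> i / F C0 _: no change
2. 0 -> e / C _ C: inserts after position(s) 7: mazifesekiaf
surface: mazifesekiaf

cell POLE=em, CLASS=fe:
underlying: mazifes-agi-ol
1. o -> e, u -> i / F C0 _: fires at position(s) 11: mazifesagiel
2. 0 -> e / C _ C: no change
surface: mazifesagiel

cell POLE=em, CLASS=ib:
underlying: mazifes-ut-ol
1. o -> e, u -> i / F C0 _: fires at position(s) 8: mazifesitol
2. 0 -> e / C _ C: no change
surface: mazifesitol

cell POLE=em, CLASS=un:
underlying: mazifes-ki-ol
1. o -> e, u -> i / F C0 _: fires at position(s) 10: mazifeskiel
2. 0 -> e / C _ C: inserts after position(s) 7: mazifesekiel
surface: mazifesekiel

cell POLE=ki, CLASS=pa:
underlying: mazifes-so-mib
1. o -> e, u -> i / F C0 _: fires at position(s) 9: mazifessemib
2. 0 -> e / C _ C: inserts after position(s) 7: mazifesesemib
surface: mazifesesemib


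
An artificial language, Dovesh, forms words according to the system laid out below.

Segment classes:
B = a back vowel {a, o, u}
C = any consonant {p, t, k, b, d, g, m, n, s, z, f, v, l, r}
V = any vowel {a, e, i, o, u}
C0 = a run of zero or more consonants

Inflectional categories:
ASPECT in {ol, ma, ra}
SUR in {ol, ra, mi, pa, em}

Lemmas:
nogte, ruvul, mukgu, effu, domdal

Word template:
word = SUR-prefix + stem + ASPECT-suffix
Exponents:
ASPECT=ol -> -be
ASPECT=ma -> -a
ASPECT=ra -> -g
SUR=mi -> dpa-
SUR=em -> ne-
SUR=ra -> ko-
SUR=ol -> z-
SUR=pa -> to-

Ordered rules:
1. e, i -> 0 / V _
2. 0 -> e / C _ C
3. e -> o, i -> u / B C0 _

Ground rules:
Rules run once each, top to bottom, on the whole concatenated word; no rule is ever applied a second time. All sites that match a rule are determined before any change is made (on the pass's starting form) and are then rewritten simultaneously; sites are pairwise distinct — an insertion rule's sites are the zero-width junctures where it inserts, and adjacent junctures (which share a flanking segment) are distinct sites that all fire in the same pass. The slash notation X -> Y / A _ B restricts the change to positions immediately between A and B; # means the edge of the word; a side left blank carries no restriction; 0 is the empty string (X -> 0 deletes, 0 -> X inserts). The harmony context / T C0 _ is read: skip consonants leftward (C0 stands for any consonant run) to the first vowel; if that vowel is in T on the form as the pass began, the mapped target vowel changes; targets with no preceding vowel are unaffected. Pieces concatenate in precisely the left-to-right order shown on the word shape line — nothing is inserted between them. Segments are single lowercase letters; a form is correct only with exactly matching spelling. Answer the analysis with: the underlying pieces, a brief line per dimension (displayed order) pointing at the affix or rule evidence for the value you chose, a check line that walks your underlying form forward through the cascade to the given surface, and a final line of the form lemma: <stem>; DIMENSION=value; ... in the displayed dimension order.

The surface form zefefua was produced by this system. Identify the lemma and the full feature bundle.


underlying: z-effu-a
ASPECT=ma - signalled by the affix -a
SUR=ol - signalled by the affix z-
check: zeffua -> zeffua -> zefefua -> zefefua
lemma: effu; ASPECT=ma; SUR=ol


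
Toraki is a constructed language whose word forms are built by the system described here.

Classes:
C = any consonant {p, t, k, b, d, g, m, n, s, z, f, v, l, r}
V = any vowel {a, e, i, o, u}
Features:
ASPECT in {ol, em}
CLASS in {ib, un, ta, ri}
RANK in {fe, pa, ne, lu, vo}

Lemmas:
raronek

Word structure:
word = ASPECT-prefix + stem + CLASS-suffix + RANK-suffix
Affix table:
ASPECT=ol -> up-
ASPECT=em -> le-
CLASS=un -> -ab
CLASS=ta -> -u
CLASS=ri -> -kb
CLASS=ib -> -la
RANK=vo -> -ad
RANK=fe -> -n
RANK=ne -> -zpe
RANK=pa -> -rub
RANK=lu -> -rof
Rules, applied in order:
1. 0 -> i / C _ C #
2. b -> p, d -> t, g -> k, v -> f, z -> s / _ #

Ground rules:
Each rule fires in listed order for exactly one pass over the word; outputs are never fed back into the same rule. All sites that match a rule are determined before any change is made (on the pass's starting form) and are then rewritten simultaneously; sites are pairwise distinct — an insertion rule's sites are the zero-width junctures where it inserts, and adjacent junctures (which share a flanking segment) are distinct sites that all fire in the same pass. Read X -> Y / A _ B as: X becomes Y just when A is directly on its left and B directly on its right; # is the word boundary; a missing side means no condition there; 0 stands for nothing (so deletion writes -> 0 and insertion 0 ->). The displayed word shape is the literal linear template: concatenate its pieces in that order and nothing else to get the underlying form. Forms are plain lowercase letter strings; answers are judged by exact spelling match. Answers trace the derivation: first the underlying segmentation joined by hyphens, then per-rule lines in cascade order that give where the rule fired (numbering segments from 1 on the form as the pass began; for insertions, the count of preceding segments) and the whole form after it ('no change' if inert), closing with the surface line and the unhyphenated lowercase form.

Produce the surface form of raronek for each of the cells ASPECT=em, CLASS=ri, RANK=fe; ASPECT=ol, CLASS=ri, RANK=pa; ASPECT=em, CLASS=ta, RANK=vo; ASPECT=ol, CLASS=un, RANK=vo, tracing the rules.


cell ASPECT=em, CLASS=ri, RANK=fe:
underlying: le-raronek-kb-n
1. 0 -> i / C _ C #: inserts after position(s) 11: leraronekkbin
2. b -> p, d -> t, g -> k, v -> f, z -> s / _ #: no change
surface: leraronekkbin

cell ASPECT=ol, CLASS=ri, RANK=pa:
underlying: up-raronek-kb-rub
1. 0 -> i / C _ C #: no change
2. b -> p, d -> t, g -> k, v -> f, z -> s / _ #: fires at position(s) 14: upraronekkbrup
surface: upraronekkbrup

cell ASPECT=em, CLASS=ta, RANK=vo:
underlying: le-raronek-u-ad
1. 0 -> i / C _ C #: no change
2. b -> p, d -> t, g -> k, v -> f, z -> s / _ #: fires at position(s) 12: leraronekuat
surface: leraronekuat

cell ASPECT=ol, CLASS=un, RANK=vo:
underlying: up-raronek-ab-ad
1. 0 -> i / C _ C #: no change
2. b -> p, d -> t, g -> k, v -> f, z -> s / _ #: fires at position(s) 13: upraronekabat
surface: upraronekabat


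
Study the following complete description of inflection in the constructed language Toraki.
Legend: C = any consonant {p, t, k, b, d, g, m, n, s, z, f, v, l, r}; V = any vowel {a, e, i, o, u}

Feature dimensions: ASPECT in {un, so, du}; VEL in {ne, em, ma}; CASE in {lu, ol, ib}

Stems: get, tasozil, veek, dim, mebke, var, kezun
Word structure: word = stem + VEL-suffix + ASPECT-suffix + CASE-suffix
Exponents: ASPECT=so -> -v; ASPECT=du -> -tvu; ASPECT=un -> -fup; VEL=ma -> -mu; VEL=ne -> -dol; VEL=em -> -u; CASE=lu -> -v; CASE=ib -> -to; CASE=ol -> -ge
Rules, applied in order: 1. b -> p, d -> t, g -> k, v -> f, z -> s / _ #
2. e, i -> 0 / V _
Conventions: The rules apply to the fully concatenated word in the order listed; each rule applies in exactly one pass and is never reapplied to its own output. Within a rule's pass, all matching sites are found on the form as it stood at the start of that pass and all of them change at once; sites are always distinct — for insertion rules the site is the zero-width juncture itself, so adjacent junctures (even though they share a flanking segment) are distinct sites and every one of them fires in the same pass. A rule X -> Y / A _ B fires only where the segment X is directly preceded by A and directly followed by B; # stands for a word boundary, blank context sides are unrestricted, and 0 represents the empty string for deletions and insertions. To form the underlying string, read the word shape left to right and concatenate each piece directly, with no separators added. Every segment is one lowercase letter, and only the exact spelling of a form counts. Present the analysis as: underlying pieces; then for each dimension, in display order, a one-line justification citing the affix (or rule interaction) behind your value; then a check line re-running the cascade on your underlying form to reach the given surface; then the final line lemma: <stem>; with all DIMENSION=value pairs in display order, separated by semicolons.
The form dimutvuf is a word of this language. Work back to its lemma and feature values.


underlying: dim-u-tvu-v
ASPECT=du - signalled by the affix -tvu
VEL=em - signalled by the affix -u
CASE=lu - signalled by the affix -v
check: dimutvuv -> dimutvuf -> dimutvuf
lemma: dim; ASPECT=du; VEL=em; CASE=lu


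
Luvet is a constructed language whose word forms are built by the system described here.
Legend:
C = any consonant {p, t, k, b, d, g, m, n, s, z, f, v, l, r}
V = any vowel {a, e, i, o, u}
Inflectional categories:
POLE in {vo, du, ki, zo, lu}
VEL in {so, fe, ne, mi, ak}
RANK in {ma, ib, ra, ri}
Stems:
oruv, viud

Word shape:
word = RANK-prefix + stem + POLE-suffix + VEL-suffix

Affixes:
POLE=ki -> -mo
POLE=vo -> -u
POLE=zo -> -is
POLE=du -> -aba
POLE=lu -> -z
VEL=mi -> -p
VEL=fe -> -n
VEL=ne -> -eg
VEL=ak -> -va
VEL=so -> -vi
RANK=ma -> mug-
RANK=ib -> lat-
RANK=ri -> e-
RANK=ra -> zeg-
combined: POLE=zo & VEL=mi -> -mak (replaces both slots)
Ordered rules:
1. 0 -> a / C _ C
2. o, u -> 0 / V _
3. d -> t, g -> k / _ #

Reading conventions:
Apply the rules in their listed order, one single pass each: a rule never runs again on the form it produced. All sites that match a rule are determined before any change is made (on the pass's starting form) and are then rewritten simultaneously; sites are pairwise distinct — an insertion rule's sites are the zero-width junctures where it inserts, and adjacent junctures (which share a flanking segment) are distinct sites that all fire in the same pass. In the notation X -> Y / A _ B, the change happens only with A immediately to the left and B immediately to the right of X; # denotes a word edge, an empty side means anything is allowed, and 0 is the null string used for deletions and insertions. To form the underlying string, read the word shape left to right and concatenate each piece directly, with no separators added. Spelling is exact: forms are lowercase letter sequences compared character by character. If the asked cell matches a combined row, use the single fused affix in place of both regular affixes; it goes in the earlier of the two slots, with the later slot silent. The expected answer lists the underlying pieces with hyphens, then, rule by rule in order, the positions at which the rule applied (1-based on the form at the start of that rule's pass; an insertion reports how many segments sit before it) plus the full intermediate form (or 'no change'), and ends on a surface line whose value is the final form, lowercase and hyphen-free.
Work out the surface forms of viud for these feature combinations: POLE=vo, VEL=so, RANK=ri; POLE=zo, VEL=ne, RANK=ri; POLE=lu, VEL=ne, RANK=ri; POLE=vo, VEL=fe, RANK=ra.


cell POLE=vo, VEL=so, RANK=ri:
underlying: e-viud-u-vi
1. 0 -> a / C _ C: no change
2. o, u -> 0 / V _: fires at position(s) 4: eviduvi
3. d -> t, g -> k / _ #: no change
surface: eviduvi

cell POLE=zo, VEL=ne, RANK=ri:
underlying: e-viud-is-eg
1. 0 -> a / C _ C: no change
2. o, u -> 0 / V _: fires at position(s) 4: evidiseg
3. d -> t, g -> k / _ #: fires at position(s) 8: evidisek
surface: evidisek

cell POLE=lu, VEL=ne, RANK=ri:
underlying: e-viud-z-eg
1. 0 -> a / C _ C: inserts after position(s) 5: eviudazeg
2. o, u -> 0 / V _: fires at position(s) 4: evidazeg
3. d -> t, g -> k / _ #: fires at position(s) 8: evidazek
surface: evidazek

cell POLE=vo, VEL=fe, RANK=ra:
underlying: zeg-viud-u-n
1. 0 -> a / C _ C: inserts after position(s) 3: zegaviudun
2. o, u -> 0 / V _: fires at position(s) 7: zegavidun
3. d -> t, g -> k / _ #: no change
surface: zegavidun


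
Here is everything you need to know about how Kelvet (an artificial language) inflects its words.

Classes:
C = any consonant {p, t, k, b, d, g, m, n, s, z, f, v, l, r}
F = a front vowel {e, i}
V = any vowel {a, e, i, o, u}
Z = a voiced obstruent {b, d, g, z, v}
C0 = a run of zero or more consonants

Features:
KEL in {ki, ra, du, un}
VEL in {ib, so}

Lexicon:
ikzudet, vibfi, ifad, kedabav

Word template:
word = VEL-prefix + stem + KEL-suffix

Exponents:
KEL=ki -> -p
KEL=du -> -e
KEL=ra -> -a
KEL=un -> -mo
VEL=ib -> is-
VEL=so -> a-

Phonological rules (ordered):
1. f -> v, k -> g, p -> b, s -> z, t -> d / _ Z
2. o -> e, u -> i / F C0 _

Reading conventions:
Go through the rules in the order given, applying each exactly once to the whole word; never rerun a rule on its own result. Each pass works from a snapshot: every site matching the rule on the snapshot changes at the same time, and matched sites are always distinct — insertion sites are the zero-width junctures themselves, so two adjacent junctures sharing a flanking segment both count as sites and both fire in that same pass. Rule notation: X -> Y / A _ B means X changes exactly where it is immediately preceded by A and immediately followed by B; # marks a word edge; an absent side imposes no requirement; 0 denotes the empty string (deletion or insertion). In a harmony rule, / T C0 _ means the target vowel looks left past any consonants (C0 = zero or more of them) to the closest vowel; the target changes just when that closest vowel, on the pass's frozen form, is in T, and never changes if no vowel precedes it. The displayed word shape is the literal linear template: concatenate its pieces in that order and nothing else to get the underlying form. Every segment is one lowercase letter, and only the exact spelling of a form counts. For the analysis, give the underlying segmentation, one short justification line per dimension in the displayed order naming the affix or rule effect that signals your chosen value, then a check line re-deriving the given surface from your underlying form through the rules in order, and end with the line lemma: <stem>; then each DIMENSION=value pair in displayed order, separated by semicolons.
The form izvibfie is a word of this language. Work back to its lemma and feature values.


underlying: is-vibfi-e
KEL=du - signalled by the affix -e
VEL=ib - signalled by the affix is-
check: isvibfie -> izvibfie -> izvibfie
lemma: vibfi; KEL=du; VEL=ib


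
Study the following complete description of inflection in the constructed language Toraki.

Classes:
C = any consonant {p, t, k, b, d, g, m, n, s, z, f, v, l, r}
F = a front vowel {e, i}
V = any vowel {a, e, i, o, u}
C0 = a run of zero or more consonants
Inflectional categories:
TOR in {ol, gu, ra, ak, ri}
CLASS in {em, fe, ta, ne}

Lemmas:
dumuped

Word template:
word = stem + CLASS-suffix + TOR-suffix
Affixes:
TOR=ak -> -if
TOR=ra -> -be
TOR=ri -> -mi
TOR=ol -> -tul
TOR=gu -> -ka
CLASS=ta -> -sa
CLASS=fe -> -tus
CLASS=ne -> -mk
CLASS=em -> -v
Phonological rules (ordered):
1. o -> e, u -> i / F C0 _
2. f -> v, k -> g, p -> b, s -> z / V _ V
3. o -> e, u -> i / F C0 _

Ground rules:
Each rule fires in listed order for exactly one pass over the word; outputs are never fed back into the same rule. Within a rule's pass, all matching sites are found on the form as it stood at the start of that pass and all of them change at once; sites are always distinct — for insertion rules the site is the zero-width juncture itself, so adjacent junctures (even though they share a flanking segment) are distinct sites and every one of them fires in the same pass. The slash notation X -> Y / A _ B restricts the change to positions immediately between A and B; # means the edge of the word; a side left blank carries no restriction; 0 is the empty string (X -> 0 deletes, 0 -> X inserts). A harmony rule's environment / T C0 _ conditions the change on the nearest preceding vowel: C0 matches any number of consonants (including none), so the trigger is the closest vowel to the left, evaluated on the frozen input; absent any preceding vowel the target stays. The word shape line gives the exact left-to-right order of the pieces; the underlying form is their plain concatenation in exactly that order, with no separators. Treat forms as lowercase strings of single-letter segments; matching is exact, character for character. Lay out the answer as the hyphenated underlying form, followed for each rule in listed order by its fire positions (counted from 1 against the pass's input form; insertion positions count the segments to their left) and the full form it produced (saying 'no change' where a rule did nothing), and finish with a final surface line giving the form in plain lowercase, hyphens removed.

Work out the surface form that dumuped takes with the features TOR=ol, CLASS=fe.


underlying: dumuped-tus-tul
1. o -> e, u -> i / F C0 _: fires at position(s) 9: dumupedtistul
2. f -> v, k -> g, p -> b, s -> z / V _ V: fires at position(s) 5: dumubedtistul
3. o -> e, u -> i / F C0 _: fires at position(s) 12: dumubedtistil
surface: dumubedtistil


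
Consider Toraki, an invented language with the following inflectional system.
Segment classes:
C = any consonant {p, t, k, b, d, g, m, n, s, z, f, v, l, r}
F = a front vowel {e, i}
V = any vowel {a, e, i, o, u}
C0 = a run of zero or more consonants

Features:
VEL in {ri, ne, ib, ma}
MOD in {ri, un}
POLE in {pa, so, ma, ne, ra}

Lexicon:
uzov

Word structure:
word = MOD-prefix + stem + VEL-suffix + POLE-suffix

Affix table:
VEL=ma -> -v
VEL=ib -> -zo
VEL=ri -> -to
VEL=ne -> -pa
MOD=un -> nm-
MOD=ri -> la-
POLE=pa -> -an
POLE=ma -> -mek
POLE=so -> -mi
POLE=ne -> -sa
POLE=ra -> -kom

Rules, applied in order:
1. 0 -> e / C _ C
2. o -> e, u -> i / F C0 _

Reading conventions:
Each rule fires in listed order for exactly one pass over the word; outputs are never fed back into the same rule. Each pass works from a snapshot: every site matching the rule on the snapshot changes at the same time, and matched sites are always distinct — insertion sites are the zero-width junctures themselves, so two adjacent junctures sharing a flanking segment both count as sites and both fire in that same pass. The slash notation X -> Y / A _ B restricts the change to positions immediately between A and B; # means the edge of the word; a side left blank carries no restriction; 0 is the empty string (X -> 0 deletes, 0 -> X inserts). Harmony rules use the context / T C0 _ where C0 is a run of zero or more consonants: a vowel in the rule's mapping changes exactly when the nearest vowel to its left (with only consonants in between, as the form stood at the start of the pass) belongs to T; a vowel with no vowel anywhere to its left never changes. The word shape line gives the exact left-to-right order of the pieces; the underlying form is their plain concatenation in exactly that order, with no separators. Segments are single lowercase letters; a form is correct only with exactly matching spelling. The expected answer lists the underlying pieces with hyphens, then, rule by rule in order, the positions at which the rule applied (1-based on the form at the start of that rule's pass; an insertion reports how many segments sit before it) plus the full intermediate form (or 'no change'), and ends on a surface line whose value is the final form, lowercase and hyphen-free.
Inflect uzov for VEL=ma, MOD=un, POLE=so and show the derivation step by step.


underlying: nm-uzov-v-mi
1. 0 -> e / C _ C: inserts after position(s) 1, 6, 7: nemuzovevemi
2. o -> e, u -> i / F C0 _: fires at position(s) 4: nemizovevemi
surface: nemizovevemi


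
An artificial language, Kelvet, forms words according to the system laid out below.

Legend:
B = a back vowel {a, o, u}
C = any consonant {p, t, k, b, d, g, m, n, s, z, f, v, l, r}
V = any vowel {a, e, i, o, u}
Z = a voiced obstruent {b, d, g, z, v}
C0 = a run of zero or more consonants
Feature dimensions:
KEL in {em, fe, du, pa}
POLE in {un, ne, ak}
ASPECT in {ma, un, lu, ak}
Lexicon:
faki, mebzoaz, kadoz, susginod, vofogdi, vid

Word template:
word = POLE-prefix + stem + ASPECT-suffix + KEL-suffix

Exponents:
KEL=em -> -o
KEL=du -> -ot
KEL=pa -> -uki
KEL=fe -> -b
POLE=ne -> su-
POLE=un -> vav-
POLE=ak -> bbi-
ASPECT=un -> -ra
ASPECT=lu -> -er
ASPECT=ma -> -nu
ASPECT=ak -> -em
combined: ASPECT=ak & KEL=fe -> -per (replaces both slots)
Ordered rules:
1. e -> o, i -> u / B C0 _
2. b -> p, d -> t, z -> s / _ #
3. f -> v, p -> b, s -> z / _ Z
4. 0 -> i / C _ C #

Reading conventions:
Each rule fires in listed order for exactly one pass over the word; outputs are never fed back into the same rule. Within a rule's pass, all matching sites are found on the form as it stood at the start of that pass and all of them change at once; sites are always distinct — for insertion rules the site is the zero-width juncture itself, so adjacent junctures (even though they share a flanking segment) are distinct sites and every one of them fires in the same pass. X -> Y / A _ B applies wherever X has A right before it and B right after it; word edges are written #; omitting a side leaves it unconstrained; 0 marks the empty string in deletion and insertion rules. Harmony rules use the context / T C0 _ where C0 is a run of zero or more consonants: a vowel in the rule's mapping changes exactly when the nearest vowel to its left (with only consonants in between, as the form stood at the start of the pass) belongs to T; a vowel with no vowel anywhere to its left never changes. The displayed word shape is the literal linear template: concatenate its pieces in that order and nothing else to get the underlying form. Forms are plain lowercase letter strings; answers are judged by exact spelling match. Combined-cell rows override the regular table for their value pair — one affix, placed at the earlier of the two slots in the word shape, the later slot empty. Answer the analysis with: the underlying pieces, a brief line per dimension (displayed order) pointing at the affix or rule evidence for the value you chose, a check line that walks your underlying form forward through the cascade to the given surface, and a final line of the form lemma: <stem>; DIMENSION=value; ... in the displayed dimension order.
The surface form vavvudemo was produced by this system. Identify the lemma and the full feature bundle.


underlying: vav-vid-em-o
KEL=em - signalled by the affix -o
POLE=un - signalled by the affix vav-
ASPECT=ak - signalled by the affix -em
check: vavvidemo -> vavvudemo -> vavvudemo -> vavvudemo -> vavvudemo
lemma: vid; KEL=em; POLE=un; ASPECT=ak


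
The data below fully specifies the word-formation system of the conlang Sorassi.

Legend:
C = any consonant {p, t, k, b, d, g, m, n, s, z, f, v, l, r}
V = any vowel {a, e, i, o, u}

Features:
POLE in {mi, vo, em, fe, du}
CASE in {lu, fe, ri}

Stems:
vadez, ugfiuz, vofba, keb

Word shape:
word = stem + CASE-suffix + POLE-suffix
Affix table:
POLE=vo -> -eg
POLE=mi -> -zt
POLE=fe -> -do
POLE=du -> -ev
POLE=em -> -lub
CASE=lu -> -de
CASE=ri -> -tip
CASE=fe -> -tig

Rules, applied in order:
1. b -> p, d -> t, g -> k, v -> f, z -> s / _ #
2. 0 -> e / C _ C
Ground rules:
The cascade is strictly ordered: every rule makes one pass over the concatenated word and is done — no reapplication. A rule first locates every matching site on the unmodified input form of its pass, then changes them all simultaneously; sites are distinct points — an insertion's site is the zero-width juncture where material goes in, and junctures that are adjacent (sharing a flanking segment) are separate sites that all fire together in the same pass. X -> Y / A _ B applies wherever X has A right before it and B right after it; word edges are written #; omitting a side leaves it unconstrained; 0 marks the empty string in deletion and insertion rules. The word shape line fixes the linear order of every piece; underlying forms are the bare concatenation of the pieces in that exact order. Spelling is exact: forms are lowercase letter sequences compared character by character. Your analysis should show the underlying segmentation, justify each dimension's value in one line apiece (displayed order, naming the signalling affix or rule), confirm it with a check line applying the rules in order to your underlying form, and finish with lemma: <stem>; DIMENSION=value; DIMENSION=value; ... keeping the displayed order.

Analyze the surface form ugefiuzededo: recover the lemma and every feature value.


underlying: ugfiuz-de-do
POLE=fe - signalled by the affix -do
CASE=lu - signalled by the affix -de
check: ugfiuzdedo -> ugfiuzdedo -> ugefiuzededo
lemma: ugfiuz; POLE=fe; CASE=lu


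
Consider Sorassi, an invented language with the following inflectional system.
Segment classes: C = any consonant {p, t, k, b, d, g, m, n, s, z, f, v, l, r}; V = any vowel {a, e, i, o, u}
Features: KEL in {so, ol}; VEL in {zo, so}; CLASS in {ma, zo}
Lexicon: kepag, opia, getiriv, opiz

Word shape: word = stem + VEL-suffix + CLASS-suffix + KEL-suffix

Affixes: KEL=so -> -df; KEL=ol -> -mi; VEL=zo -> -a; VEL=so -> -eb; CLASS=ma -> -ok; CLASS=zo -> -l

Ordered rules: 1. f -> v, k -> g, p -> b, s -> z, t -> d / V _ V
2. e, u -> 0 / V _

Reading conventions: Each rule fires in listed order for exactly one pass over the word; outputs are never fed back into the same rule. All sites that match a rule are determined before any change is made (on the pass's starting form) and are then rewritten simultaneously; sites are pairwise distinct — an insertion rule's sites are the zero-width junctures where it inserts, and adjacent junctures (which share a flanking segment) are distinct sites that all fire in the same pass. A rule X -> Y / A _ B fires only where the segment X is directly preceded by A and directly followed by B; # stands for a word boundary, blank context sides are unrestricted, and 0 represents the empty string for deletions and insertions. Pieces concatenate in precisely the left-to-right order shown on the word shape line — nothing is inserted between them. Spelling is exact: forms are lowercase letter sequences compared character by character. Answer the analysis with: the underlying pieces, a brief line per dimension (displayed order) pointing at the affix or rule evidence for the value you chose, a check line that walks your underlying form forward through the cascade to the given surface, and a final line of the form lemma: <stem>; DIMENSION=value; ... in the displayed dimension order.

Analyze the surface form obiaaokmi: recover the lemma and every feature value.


underlying: opia-a-ok-mi
KEL=ol - signalled by the affix -mi
VEL=zo - signalled by the affix -a
CLASS=ma - signalled by the affix -ok
check: opiaaokmi -> obiaaokmi -> obiaaokmi
lemma: opia; KEL=ol; VEL=zo; CLASS=ma


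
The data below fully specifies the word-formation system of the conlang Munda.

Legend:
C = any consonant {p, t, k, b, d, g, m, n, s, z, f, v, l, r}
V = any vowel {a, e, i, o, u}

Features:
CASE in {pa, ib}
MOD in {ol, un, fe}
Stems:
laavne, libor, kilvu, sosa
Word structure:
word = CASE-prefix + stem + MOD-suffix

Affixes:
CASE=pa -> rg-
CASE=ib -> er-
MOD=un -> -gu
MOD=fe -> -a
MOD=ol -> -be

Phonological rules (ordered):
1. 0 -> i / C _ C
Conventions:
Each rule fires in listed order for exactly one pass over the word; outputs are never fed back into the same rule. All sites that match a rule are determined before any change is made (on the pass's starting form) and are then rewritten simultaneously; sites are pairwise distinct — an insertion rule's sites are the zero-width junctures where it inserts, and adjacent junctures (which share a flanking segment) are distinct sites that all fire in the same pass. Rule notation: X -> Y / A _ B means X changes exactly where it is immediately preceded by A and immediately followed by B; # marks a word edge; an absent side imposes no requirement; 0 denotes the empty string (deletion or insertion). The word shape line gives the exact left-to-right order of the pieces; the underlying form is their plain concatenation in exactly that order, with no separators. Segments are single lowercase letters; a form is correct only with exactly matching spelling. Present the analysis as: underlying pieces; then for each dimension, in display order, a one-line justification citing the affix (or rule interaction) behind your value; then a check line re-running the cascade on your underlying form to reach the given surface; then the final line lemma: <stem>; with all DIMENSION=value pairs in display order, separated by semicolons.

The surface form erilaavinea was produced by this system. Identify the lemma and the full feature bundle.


underlying: er-laavne-a
CASE=ib - signalled by the affix er-
MOD=fe - signalled by the affix -a
check: erlaavnea -> erilaavinea
lemma: laavne; CASE=ib; MOD=fe


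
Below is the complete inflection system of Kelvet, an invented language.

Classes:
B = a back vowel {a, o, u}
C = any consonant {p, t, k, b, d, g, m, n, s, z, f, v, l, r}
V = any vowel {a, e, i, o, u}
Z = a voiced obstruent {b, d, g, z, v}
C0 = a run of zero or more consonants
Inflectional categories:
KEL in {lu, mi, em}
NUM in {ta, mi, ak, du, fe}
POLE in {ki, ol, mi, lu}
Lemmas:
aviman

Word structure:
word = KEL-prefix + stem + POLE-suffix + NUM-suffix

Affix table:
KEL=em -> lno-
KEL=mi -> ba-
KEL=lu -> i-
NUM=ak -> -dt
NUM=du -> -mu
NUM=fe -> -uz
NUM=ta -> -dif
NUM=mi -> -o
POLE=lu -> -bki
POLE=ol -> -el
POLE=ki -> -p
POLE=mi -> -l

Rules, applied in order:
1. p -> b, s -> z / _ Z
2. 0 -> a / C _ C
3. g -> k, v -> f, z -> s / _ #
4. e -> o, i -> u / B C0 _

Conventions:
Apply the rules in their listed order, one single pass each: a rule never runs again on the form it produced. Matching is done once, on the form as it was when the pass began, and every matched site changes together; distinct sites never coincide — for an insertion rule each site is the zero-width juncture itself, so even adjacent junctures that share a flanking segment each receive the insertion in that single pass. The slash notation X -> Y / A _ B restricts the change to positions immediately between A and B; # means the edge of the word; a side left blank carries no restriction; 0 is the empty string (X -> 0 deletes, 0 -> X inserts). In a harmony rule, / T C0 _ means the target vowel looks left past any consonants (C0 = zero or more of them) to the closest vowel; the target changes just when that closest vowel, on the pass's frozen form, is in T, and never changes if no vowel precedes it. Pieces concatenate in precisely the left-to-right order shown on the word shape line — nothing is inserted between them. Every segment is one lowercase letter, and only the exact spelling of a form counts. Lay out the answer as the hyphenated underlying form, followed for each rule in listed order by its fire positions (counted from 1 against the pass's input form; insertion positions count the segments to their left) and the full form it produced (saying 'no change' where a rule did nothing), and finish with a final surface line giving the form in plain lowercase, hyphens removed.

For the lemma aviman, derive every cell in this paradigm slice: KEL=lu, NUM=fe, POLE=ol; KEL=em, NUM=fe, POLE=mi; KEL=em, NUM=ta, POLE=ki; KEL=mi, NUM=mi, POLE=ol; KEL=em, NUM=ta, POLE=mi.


cell KEL=lu, NUM=fe, POLE=ol:
underlying: i-aviman-el-uz
1. p -> b, s -> z / _ Z: no change
2. 0 -> a / C _ C: no change
3. g -> k, v -> f, z -> s / _ #: fires at position(s) 11: iavimanelus
4. e -> o, i -> u / B C0 _: fires at position(s) 4, 8: iavumanolus
surface: iavumanolus

cell KEL=em, NUM=fe, POLE=mi:
underlying: lno-aviman-l-uz
1. p -> b, s -> z / _ Z: no change
2. 0 -> a / C _ C: inserts after position(s) 1, 9: lanoavimanaluz
3. g -> k, v -> f, z -> s / _ #: fires at position(s) 14: lanoavimanalus
4. e -> o, i -> u / B C0 _: fires at position(s) 7: lanoavumanalus
surface: lanoavumanalus

cell KEL=em, NUM=ta, POLE=ki:
underlying: lno-aviman-p-dif
1. p -> b, s -> z / _ Z: fires at position(s) 10: lnoavimanbdif
2. 0 -> a / C _ C: inserts after position(s) 1, 9, 10: lanoavimanabadif
3. g -> k, v -> f, z -> s / _ #: no change
4. e -> o, i -> u / B C0 _: fires at position(s) 7, 15: lanoavumanabaduf
surface: lanoavumanabaduf

cell KEL=mi, NUM=mi, POLE=ol:
underlying: ba-aviman-el-o
1. p -> b, s -> z / _ Z: no change
2. 0 -> a / C _ C: no change
3. g -> k, v -> f, z -> s / _ #: no change
4. e -> o, i -> u / B C0 _: fires at position(s) 5, 9: baavumanolo
surface: baavumanolo

cell KEL=em, NUM=ta, POLE=mi:
underlying: lno-aviman-l-dif
1. p -> b, s -> z / _ Z: no change
2. 0 -> a / C _ C: inserts after position(s) 1, 9, 10: lanoavimanaladif
3. g -> k, v -> f, z -> s / _ #: no change
4. e -> o, i -> u / B C0 _: fires at position(s) 7, 15: lanoavumanaladuf
surface: lanoavumanaladuf


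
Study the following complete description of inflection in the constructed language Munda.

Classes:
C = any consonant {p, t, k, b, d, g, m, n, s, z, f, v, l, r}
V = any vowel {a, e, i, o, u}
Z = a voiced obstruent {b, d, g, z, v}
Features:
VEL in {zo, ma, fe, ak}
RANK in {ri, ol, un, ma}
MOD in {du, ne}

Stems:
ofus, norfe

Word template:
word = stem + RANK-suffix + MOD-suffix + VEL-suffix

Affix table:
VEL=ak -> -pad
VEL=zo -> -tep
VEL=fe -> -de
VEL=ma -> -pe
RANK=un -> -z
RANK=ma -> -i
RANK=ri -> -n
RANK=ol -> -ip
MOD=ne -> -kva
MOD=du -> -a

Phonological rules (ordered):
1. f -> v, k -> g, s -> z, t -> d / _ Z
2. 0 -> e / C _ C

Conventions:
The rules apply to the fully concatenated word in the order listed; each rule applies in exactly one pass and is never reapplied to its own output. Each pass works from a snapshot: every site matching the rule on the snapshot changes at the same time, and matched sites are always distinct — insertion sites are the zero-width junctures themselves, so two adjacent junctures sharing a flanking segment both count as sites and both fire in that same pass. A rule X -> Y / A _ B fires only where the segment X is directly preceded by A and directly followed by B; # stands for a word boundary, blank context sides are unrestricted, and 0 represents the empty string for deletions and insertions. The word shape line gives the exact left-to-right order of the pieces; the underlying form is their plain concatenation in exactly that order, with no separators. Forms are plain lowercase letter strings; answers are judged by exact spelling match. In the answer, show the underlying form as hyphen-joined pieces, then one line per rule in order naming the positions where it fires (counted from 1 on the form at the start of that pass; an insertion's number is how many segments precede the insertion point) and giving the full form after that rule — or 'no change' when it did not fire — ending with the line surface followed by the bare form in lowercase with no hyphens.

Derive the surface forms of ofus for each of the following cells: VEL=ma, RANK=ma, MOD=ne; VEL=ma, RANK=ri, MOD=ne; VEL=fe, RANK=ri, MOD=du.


cell VEL=ma, RANK=ma, MOD=ne:
underlying: ofus-i-kva-pe
1. f -> v, k -> g, s -> z, t -> d / _ Z: fires at position(s) 6: ofusigvape
2. 0 -> e / C _ C: inserts after position(s) 6: ofusigevape
surface: ofusigevape

cell VEL=ma, RANK=ri, MOD=ne:
underlying: ofus-n-kva-pe
1. f -> v, k -> g, s -> z, t -> d / _ Z: fires at position(s) 6: ofusngvape
2. 0 -> e / C _ C: inserts after position(s) 4, 5, 6: ofusenegevape
surface: ofusenegevape

cell VEL=fe, RANK=ri, MOD=du:
underlying: ofus-n-a-de
1. f -> v, k -> g, s -> z, t -> d / _ Z: no change
2. 0 -> e / C _ C: inserts after position(s) 4: ofusenade
surface: ofusenade


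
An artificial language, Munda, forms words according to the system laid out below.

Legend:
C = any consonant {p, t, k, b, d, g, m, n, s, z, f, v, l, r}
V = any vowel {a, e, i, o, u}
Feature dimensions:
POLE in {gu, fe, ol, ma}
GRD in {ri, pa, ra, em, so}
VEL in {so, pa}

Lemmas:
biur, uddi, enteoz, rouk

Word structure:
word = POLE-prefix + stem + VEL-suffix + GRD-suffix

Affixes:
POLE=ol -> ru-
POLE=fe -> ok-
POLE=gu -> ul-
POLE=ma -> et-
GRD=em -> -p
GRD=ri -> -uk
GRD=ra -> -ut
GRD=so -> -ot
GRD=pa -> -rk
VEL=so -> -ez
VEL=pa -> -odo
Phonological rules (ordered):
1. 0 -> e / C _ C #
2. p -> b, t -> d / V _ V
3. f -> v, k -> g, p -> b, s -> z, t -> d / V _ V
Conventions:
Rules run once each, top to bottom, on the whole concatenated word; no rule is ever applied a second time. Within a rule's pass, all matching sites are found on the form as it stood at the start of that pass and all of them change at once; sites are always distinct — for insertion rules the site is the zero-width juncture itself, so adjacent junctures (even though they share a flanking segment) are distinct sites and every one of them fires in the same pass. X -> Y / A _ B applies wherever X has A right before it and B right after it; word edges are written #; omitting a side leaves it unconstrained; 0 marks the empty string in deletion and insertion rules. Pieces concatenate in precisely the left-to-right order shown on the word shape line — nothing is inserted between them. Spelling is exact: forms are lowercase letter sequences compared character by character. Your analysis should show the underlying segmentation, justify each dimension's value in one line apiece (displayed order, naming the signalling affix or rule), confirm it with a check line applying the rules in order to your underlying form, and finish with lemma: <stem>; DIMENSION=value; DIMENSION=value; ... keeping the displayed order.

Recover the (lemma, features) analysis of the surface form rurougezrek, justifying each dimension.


underlying: ru-rouk-ez-rk
POLE=ol - signalled by the affix ru-
GRD=pa - signalled by the affix -rk
VEL=so - signalled by the affix -ez
check: ruroukezrk -> ruroukezrek -> ruroukezrek -> rurougezrek
lemma: rouk; POLE=ol; GRD=pa; VEL=so


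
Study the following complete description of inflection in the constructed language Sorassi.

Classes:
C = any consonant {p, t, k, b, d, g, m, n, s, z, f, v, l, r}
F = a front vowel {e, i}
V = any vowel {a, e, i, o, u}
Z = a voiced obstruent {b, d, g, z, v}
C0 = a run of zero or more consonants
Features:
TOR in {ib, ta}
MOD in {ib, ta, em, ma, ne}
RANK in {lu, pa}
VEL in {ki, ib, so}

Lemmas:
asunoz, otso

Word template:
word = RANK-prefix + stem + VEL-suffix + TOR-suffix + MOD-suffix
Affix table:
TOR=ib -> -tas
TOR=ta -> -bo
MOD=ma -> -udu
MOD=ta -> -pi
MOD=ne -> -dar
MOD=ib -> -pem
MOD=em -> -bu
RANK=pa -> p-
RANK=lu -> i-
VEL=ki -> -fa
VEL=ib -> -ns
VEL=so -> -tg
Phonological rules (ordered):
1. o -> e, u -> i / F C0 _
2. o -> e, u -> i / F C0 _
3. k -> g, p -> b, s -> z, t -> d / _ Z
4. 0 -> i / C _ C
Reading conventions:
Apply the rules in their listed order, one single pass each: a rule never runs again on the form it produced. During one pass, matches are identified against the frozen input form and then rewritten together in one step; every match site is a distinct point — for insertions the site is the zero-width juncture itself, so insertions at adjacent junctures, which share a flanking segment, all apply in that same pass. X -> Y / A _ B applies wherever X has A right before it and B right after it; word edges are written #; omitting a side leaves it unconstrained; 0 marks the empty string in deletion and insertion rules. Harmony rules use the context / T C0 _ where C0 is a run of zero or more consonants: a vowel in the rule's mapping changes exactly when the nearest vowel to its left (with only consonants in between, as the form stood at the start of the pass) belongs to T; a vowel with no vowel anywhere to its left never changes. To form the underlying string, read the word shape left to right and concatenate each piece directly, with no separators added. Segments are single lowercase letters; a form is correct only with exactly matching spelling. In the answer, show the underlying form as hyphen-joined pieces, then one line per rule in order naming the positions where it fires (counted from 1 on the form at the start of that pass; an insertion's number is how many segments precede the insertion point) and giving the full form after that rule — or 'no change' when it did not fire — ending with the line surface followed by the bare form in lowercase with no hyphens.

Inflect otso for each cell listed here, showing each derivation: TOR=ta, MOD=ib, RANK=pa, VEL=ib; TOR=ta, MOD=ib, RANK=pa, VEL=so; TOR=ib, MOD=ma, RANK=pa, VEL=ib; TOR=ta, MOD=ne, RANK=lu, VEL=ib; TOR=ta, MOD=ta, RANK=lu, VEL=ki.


cell TOR=ta, MOD=ib, RANK=pa, VEL=ib:
underlying: p-otso-ns-bo-pem
1. o -> e, u -> i / F C0 _: no change
2. o -> e, u -> i / F C0 _: no change
3. k -> g, p -> b, s -> z, t -> d / _ Z: fires at position(s) 7: potsonzbopem
4. 0 -> i / C _ C: inserts after position(s) 3, 6, 7: potisonizibopem
surface: potisonizibopem

cell TOR=ta, MOD=ib, RANK=pa, VEL=so:
underlying: p-otso-tg-bo-pem
1. o -> e, u -> i / F C0 _: no change
2. o -> e, u -> i / F C0 _: no change
3. k -> g, p -> b, s -> z, t -> d / _ Z: fires at position(s) 6: potsodgbopem
4. 0 -> i / C _ C: inserts after position(s) 3, 6, 7: potisodigibopem
surface: potisodigibopem

cell TOR=ib, MOD=ma, RANK=pa, VEL=ib:
underlying: p-otso-ns-tas-udu
1. o -> e, u -> i / F C0 _: no change
2. o -> e, u -> i / F C0 _: no change
3. k -> g, p -> b, s -> z, t -> d / _ Z: no change
4. 0 -> i / C _ C: inserts after position(s) 3, 6, 7: potisonisitasudu
surface: potisonisitasudu

cell TOR=ta, MOD=ne, RANK=lu, VEL=ib:
underlying: i-otso-ns-bo-dar
1. o -> e, u -> i / F C0 _: fires at position(s) 2: ietsonsbodar
2. o -> e, u -> i / F C0 _: fires at position(s) 5: ietsensbodar
3. k -> g, p -> b, s -> z, t -> d / _ Z: fires at position(s) 7: ietsenzbodar
4. 0 -> i / C _ C: inserts after position(s) 3, 6, 7: ietisenizibodar
surface: ietisenizibodar

cell TOR=ta, MOD=ta, RANK=lu, VEL=ki:
underlying: i-otso-fa-bo-pi
1. o -> e, u -> i / F C0 _: fires at position(s) 2: ietsofabopi
2. o -> e, u -> i / F C0 _: fires at position(s) 5: ietsefabopi
3. k -> g, p -> b, s -> z, t -> d / _ Z: no change
4. 0 -> i / C _ C: inserts after position(s) 3: ietisefabopi
surface: ietisefabopi
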